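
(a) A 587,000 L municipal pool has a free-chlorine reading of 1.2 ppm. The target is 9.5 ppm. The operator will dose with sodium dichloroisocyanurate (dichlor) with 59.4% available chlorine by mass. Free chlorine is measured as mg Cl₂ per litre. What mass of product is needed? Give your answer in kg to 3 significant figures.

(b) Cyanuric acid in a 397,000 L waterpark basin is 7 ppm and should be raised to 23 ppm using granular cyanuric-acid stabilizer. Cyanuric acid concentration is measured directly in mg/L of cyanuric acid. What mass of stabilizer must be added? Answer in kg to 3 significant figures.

(a) 8.20 kg; (b) 6.35 kg

(a) Chlorine deficit: 9.5 − 1.2 = 8.3 ppm = 8.3 mg/L as Cl₂.
(a) Cl₂ equivalent needed: 8.3 mg/L × 587,000 L = 4,872,000 mg = 4872 g.
(a) Product at 59.4% available chlorine: 4872 / 0.594 = 8202 g.

(b) CYA to add: (23 − 7) = 16 mg/L × 397,000 L = 6352 g cyanuric acid.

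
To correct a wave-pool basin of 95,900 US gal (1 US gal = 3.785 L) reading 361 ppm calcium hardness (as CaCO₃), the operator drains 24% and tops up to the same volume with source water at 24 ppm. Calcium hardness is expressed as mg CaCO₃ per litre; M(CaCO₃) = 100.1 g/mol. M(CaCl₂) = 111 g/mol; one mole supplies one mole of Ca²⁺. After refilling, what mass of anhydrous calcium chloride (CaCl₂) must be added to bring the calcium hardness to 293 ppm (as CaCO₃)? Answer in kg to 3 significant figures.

Volume: 95,900 US gal × 3.785 L/gal = 362,982 L.
After draining 24% and refilling: 361 × 0.76 + 24 × 0.24 = 280.12 ppm.
Deficit to target: 293 − 280.12 = 12.88 mg/L.
As CaCO₃: 12.88 mg/L × 362,982 L = 4675 g; ÷ 100.1 = 46.71 mol Ca²⁺.
Mass: 46.71 × 111 = 5184 g.

5.18 kg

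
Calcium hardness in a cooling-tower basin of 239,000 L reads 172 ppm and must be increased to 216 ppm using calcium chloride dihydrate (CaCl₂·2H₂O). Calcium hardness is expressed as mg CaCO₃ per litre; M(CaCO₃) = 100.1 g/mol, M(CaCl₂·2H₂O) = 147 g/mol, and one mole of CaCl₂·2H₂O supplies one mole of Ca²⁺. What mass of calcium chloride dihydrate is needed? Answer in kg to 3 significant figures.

15.4 kg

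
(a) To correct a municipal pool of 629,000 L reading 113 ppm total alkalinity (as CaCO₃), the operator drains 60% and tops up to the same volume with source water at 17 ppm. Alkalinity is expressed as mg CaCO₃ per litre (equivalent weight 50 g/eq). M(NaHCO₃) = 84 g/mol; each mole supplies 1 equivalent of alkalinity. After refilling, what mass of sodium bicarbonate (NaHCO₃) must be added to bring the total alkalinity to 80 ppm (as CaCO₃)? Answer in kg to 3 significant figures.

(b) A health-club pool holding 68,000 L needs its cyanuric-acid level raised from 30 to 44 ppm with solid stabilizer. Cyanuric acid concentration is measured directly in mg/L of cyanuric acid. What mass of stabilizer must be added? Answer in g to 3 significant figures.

(a) After draining 60% and refilling: 113 × 0.40 + 17 × 0.60 = 55.4 ppm.
(a) Deficit to target: 80 − 55.4 = 24.6 mg/L.
(a) As CaCO₃: 24.6 mg/L × 629,000 L = 15,470 g; ÷ 50 g/eq ÷ 1 = 309.5 mol NaHCO₃.
(a) Mass: 309.5 × 84 = 26,000 g.

(b) CYA to add: (44 − 30) = 14 mg/L × 68,000 L = 952 g cyanuric acid.

(a) 26.0 kg; (b) 952 g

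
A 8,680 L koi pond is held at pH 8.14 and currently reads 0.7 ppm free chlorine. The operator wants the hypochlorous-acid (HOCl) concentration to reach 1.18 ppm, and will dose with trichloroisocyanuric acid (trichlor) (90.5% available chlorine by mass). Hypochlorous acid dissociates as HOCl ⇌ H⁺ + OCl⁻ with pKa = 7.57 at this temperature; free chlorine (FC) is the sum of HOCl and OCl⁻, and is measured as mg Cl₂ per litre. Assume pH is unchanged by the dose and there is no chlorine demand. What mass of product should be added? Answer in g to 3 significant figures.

46.7 g

[OCl⁻]/[HOCl] = 10^(pH − pKa) = 10^(8.14 − 7.57) = 3.715; fraction as HOCl = 1/(1 + 3.715) = 0.2121.
Free chlorine required for 1.18 ppm HOCl: 1.18 / 0.2121 = 5.564 ppm.
FC to add: 5.564 − 0.7 = 4.864 mg/L as Cl₂.
Cl₂ equivalent: 4.864 mg/L × 8,680 L = 42.22 g.
Product at 90.5% available Cl: 42.22 / 0.905 = 46.65 g.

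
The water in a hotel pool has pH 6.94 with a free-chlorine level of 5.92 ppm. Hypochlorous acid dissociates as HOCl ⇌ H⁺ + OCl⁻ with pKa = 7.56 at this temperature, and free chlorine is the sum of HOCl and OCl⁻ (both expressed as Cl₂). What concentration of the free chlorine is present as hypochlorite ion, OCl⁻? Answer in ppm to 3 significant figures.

1.15 ppm

[OCl⁻]/[HOCl] = 10^(pH − pKa) = 10^(6.94 − 7.56) = 10^-0.62 = 0.2399.
Fraction as HOCl = 1 / (1 + 0.2399) = 0.8065.
OCl⁻ = (1 − 0.8065) × 5.92 ppm = 1.145 ppm.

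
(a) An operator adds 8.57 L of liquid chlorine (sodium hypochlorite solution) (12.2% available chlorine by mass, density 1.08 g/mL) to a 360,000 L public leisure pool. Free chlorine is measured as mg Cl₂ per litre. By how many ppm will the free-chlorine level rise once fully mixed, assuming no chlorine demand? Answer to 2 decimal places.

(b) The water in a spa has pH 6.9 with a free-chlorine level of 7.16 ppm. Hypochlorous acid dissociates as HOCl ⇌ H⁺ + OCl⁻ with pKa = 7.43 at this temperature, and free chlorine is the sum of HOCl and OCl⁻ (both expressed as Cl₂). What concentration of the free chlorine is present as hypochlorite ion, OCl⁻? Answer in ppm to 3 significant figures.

(a) 3.14 ppm; (b) 1.63 ppm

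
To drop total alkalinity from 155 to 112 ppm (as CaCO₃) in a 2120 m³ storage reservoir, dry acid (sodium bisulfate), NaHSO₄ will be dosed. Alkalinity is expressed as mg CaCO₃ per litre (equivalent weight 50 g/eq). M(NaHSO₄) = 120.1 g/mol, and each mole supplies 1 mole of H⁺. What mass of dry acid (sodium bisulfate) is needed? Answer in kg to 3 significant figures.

219 kg

Volume: 2120 m³ = 2,120,000 L.
Alkalinity to neutralize: (155 − 112) = 43 mg/L as CaCO₃ × 2,120,000 L = 91,160 g as CaCO₃.
Equivalents of H⁺ required: 91,160 ÷ 50 g/eq = 1823 eq = 1823 mol NaHSO₄.
Mass of NaHSO₄: 1823 × 120.1 = 219,000 g.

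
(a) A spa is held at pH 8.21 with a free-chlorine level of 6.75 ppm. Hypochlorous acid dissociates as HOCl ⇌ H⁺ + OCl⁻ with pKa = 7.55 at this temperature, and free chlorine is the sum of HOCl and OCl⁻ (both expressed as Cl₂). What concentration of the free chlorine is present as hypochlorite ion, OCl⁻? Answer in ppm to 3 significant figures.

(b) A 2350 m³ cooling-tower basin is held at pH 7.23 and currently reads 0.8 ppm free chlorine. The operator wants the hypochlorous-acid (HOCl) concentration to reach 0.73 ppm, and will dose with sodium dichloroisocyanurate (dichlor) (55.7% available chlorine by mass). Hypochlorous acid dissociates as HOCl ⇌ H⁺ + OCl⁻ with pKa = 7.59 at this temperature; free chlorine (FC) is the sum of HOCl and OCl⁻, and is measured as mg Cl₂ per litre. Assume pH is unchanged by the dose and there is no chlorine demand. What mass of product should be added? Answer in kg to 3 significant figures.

(a) 5.54 ppm; (b) 1.05 kg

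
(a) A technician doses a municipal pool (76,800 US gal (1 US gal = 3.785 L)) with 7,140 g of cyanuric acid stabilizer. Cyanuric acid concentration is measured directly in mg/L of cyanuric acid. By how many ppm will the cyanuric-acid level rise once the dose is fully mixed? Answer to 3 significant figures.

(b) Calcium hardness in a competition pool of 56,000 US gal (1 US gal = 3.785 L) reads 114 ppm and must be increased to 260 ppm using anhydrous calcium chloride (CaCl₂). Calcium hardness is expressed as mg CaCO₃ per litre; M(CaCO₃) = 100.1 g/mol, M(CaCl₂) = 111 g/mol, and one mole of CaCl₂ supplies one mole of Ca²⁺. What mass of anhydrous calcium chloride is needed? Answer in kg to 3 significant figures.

(a) 24.6 ppm; (b) 34.3 kg

(a) Volume: 76,800 US gal × 3.785 L/gal = 290,688 L.
(a) Rise: 7,140 g / 290,688 L × 1000 = 24.56 mg/L.

(b) Volume: 56,000 US gal × 3.785 L/gal = 211,960 L.
(b) Hardness to add: (260 − 114) = 146 mg/L as CaCO₃ × 211,960 L = 30,950 g as CaCO₃.
(b) Moles of Ca²⁺ (1 mol Ca²⁺ ≡ 1 mol CaCO₃): 30,950 / 100.1 g/mol = 309.2 mol.
(b) Mass of CaCl₂: 309.2 × 111 = 34,320 g.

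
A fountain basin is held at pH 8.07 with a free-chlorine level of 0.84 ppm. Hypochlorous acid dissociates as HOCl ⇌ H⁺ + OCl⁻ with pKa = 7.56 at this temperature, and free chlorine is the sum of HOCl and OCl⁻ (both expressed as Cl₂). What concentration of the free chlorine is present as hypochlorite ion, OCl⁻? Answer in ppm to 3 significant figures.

0.642 ppm

[OCl⁻]/[HOCl] = 10^(pH − pKa) = 10^(8.07 − 7.56) = 10^0.51 = 3.236.
Fraction as HOCl = 1 / (1 + 3.236) = 0.2361.
OCl⁻ = (1 − 0.2361) × 0.84 ppm = 0.6417 ppm.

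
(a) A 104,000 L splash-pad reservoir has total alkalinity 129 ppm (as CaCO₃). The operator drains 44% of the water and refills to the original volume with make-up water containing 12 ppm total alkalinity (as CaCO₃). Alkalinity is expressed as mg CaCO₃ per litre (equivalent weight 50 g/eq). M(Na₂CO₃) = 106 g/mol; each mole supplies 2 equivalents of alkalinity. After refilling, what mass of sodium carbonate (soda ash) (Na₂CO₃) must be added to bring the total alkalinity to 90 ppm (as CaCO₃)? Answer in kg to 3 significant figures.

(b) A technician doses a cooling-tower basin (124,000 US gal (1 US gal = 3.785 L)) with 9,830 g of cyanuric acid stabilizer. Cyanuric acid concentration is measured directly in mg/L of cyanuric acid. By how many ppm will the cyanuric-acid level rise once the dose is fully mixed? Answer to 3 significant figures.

(a) After draining 44% and refilling: 129 × 0.56 + 12 × 0.44 = 77.52 ppm.
(a) Deficit to target: 90 − 77.52 = 12.48 mg/L.
(a) As CaCO₃: 12.48 mg/L × 104,000 L = 1298 g; ÷ 50 g/eq ÷ 2 = 12.98 mol Na₂CO₃.
(a) Mass: 12.98 × 106 = 1376 g.

(b) Volume: 124,000 US gal × 3.785 L/gal = 469,340 L.
(b) Rise: 9,830 g / 469,340 L × 1000 = 20.94 mg/L.

(a) 1.38 kg; (b) 20.9 ppm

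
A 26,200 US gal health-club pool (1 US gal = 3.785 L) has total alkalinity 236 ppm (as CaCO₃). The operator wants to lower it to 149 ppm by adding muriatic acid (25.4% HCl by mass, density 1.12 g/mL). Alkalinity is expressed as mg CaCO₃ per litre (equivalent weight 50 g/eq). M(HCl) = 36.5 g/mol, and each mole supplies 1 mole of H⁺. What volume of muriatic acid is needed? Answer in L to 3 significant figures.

22.1 L

Volume: 26,200 US gal × 3.785 L/gal = 99,167 L.
Alkalinity to neutralize: (236 − 149) = 87 mg/L as CaCO₃ × 99,167 L = 8628 g as CaCO₃.
Equivalents of H⁺ required: 8628 ÷ 50 g/eq = 172.6 eq = 172.6 mol HCl.
Mass of HCl: 172.6 × 36.5 = 6298 g.
Mass of 25.4% solution: 6298 / 0.254 = 24,800 g.
Volume: 24,800 g ÷ 1.12 g/mL = 22,140 mL.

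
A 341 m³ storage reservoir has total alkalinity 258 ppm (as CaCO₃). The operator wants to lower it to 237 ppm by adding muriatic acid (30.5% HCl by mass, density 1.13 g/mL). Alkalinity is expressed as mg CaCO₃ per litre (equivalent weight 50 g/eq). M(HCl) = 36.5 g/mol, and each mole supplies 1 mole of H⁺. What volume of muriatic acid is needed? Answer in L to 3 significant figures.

Volume: 341 m³ = 341,000 L.
Alkalinity to neutralize: (258 − 237) = 21 mg/L as CaCO₃ × 341,000 L = 7161 g as CaCO₃.
Equivalents of H⁺ required: 7161 ÷ 50 g/eq = 143.2 eq = 143.2 mol HCl.
Mass of HCl: 143.2 × 36.5 = 5228 g.
Mass of 30.5% solution: 5228 / 0.305 = 17,140 g.
Volume: 17,140 g ÷ 1.13 g/mL = 15,170 mL.

15.2 L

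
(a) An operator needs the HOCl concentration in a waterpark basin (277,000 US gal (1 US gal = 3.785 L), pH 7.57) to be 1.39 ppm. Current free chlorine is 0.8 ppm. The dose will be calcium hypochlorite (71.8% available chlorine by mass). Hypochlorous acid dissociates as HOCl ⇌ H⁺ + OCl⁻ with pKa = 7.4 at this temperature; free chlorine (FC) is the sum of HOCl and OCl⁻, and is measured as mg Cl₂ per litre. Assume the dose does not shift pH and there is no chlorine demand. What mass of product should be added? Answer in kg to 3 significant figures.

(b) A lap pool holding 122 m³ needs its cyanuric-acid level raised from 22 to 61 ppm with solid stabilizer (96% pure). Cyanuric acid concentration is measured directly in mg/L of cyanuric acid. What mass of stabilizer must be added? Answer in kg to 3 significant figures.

(a) 3.86 kg; (b) 4.96 kg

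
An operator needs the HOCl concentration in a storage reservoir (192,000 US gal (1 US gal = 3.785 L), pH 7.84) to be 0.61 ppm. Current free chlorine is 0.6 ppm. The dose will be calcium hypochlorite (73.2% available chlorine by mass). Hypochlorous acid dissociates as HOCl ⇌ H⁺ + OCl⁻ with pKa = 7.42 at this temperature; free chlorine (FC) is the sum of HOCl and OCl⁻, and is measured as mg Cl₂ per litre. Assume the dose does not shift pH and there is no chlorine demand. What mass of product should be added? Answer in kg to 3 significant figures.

1.60 kg

Volume: 192,000 US gal × 3.785 L/gal = 726,720 L.
[OCl⁻]/[HOCl] = 10^(pH − pKa) = 10^(7.84 − 7.42) = 2.63; fraction as HOCl = 1/(1 + 2.63) = 0.2755.
Free chlorine required for 0.61 ppm HOCl: 0.61 / 0.2755 = 2.214 ppm.
FC to add: 2.214 − 0.6 = 1.614 mg/L as Cl₂.
Cl₂ equivalent: 1.614 mg/L × 726,720 L = 1173 g.
Product at 73.2% available Cl: 1173 / 0.732 = 1603 g.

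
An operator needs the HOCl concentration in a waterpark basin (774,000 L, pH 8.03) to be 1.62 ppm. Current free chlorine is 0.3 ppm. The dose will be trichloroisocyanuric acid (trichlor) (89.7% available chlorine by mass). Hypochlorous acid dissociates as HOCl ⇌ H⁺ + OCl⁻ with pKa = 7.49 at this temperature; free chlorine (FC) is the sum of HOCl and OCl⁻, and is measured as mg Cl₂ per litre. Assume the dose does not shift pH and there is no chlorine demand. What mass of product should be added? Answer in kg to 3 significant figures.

5.99 kg

[OCl⁻]/[HOCl] = 10^(pH − pKa) = 10^(8.03 − 7.49) = 3.467; fraction as HOCl = 1/(1 + 3.467) = 0.2238.
Free chlorine required for 1.62 ppm HOCl: 1.62 / 0.2238 = 7.237 ppm.
FC to add: 7.237 − 0.3 = 6.937 mg/L as Cl₂.
Cl₂ equivalent: 6.937 mg/L × 774,000 L = 5369 g.
Product at 89.7% available Cl: 5369 / 0.897 = 5986 g.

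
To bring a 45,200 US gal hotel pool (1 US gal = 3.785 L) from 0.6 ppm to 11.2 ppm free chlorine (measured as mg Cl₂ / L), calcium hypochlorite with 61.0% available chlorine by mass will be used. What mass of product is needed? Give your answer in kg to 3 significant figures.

2.97 kg

Volume: 45,200 US gal × 3.785 L/gal = 171,082 L.
Chlorine deficit: 11.2 − 0.6 = 10.6 ppm = 10.6 mg/L as Cl₂.
Cl₂ equivalent needed: 10.6 mg/L × 171,082 L = 1,813,000 mg = 1813 g.
Product at 61.0% available chlorine: 1813 / 0.61 = 2973 g.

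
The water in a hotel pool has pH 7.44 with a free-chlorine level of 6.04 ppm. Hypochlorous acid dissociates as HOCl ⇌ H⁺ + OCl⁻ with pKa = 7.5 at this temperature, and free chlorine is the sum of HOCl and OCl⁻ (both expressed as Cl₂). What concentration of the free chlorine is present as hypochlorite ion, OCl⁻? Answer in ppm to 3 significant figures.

[OCl⁻]/[HOCl] = 10^(pH − pKa) = 10^(7.44 − 7.5) = 10^-0.06 = 0.871.
Fraction as HOCl = 1 / (1 + 0.871) = 0.5345.
OCl⁻ = (1 − 0.5345) × 6.04 ppm = 2.812 ppm.

2.81 ppm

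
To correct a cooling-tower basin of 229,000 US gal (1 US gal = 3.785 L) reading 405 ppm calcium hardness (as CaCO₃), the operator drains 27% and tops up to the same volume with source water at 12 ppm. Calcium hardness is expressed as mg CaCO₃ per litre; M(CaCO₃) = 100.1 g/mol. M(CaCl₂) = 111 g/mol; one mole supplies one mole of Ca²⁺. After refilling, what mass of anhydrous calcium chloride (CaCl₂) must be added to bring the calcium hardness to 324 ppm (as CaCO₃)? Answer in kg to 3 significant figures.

Volume: 229,000 US gal × 3.785 L/gal = 866,765 L.
After draining 27% and refilling: 405 × 0.73 + 12 × 0.27 = 298.89 ppm.
Deficit to target: 324 − 298.89 = 25.11 mg/L.
As CaCO₃: 25.11 mg/L × 866,765 L = 21,760 g; ÷ 100.1 = 217.4 mol Ca²⁺.
Mass: 217.4 × 111 = 24,130 g.

24.1 kg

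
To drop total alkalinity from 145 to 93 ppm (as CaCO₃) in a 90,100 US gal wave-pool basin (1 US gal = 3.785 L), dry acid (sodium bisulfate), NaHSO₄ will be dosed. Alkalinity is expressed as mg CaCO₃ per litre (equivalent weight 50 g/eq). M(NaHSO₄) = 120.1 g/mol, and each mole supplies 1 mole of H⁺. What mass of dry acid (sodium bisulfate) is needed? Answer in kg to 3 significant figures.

Volume: 90,100 US gal × 3.785 L/gal = 341,028 L.
Alkalinity to neutralize: (145 − 93) = 52 mg/L as CaCO₃ × 341,028 L = 17,730 g as CaCO₃.
Equivalents of H⁺ required: 17,730 ÷ 50 g/eq = 354.7 eq = 354.7 mol NaHSO₄.
Mass of NaHSO₄: 354.7 × 120.1 = 42,600 g.

42.6 kg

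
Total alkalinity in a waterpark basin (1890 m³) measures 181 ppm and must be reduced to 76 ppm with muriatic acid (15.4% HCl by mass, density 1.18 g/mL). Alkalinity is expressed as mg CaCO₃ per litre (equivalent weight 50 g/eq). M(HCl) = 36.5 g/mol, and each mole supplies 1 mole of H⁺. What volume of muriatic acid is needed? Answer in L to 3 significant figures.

Volume: 1890 m³ = 1,890,000 L.
Alkalinity to neutralize: (181 − 76) = 105 mg/L as CaCO₃ × 1,890,000 L = 198,400 g as CaCO₃.
Equivalents of H⁺ required: 198,400 ÷ 50 g/eq = 3969 eq = 3969 mol HCl.
Mass of HCl: 3969 × 36.5 = 144,900 g.
Mass of 15.4% solution: 144,900 / 0.154 = 940,700 g.
Volume: 940,700 g ÷ 1.18 g/mL = 797,200 mL.

797 L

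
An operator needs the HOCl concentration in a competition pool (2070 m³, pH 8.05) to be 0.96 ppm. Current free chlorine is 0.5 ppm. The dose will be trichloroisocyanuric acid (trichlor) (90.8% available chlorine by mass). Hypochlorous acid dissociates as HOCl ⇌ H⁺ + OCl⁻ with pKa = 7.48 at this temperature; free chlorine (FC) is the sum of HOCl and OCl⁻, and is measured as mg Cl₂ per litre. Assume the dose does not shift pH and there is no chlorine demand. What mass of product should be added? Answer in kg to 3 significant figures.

Volume: 2070 m³ = 2,070,000 L.
[OCl⁻]/[HOCl] = 10^(pH − pKa) = 10^(8.05 − 7.48) = 3.715; fraction as HOCl = 1/(1 + 3.715) = 0.2121.
Free chlorine required for 0.96 ppm HOCl: 0.96 / 0.2121 = 4.527 ppm.
FC to add: 4.527 − 0.5 = 4.027 mg/L as Cl₂.
Cl₂ equivalent: 4.027 mg/L × 2,070,000 L = 8335 g.
Product at 90.8% available Cl: 8335 / 0.908 = 9180 g.

9.18 kg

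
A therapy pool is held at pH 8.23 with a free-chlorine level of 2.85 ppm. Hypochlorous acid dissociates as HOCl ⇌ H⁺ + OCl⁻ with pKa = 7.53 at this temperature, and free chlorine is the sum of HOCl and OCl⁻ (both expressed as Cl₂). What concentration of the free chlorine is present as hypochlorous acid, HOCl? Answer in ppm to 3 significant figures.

0.474 ppm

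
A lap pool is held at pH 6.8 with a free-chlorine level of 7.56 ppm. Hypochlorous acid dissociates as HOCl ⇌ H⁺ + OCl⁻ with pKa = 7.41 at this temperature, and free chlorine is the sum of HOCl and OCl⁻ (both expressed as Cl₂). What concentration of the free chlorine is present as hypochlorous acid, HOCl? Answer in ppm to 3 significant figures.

6.07 ppm

[OCl⁻]/[HOCl] = 10^(pH − pKa) = 10^(6.8 − 7.41) = 10^-0.61 = 0.2455.
Fraction as HOCl = 1 / (1 + 0.2455) = 0.8029.
HOCl = 0.8029 × 7.56 ppm = 6.07 ppm.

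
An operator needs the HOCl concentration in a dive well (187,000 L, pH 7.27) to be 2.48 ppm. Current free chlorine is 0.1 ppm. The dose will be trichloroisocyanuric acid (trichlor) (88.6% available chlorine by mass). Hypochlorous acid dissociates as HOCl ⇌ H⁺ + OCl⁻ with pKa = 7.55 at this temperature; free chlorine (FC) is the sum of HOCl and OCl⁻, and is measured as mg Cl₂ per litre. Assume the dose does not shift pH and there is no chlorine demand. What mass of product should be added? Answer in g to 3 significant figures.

[OCl⁻]/[HOCl] = 10^(pH − pKa) = 10^(7.27 − 7.55) = 0.5248; fraction as HOCl = 1/(1 + 0.5248) = 0.6558.
Free chlorine required for 2.48 ppm HOCl: 2.48 / 0.6558 = 3.782 ppm.
FC to add: 3.782 − 0.1 = 3.682 mg/L as Cl₂.
Cl₂ equivalent: 3.682 mg/L × 187,000 L = 688.4 g.
Product at 88.6% available Cl: 688.4 / 0.886 = 777 g.

777 g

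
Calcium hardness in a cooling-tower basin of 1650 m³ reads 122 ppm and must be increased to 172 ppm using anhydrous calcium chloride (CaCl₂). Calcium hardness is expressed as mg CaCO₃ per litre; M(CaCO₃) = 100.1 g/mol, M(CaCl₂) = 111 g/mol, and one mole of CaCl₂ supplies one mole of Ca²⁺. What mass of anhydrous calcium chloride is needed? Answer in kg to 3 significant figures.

91.5 kg

Volume: 1650 m³ = 1,650,000 L.
Hardness to add: (172 − 122) = 50 mg/L as CaCO₃ × 1,650,000 L = 82,500 g as CaCO₃.
Moles of Ca²⁺ (1 mol Ca²⁺ ≡ 1 mol CaCO₃): 82,500 / 100.1 g/mol = 824.2 mol.
Mass of CaCl₂: 824.2 × 111 = 91,480 g.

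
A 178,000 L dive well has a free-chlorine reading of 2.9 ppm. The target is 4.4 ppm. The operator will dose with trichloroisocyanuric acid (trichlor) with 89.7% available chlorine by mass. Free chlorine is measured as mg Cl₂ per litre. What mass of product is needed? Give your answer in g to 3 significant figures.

298 g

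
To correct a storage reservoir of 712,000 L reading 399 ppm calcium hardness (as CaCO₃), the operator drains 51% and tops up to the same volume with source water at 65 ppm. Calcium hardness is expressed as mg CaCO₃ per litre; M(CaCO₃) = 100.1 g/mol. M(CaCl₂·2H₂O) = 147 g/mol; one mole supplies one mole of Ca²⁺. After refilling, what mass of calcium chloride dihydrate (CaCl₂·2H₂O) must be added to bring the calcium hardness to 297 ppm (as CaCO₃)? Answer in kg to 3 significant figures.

After draining 51% and refilling: 399 × 0.49 + 65 × 0.51 = 228.66 ppm.
Deficit to target: 297 − 228.66 = 68.34 mg/L.
As CaCO₃: 68.34 mg/L × 712,000 L = 48,660 g; ÷ 100.1 = 486.1 mol Ca²⁺.
Mass: 486.1 × 147 = 71,460 g.

71.5 kg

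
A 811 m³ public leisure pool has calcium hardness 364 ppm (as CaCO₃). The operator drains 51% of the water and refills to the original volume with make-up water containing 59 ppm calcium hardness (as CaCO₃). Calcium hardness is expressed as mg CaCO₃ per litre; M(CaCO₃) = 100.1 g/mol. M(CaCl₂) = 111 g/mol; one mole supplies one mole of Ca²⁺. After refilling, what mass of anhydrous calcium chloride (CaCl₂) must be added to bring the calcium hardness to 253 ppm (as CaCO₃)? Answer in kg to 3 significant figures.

Volume: 811 m³ = 811,000 L.
After draining 51% and refilling: 364 × 0.49 + 59 × 0.51 = 208.45 ppm.
Deficit to target: 253 − 208.45 = 44.55 mg/L.
As CaCO₃: 44.55 mg/L × 811,000 L = 36,130 g; ÷ 100.1 = 360.9 mol Ca²⁺.
Mass: 360.9 × 111 = 40,060 g.

40.1 kg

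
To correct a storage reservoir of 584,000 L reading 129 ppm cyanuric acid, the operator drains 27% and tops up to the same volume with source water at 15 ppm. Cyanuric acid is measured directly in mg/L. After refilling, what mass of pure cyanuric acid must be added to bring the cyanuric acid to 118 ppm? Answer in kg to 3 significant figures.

11.6 kg

After draining 27% and refilling: 129 × 0.73 + 15 × 0.27 = 98.22 ppm.
Deficit to target: 118 − 98.22 = 19.78 mg/L.
Mass: 19.78 mg/L × 584,000 L = 11,550 g cyanuric acid.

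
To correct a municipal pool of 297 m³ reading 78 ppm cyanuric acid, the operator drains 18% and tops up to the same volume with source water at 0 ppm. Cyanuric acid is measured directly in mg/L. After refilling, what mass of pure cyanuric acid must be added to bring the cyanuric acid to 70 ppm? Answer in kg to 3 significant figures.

1.79 kg

Volume: 297 m³ = 297,000 L.
After draining 18% and refilling: 78 × 0.82 + 0 × 0.18 = 63.96 ppm.
Deficit to target: 70 − 63.96 = 6.04 mg/L.
Mass: 6.04 mg/L × 297,000 L = 1794 g cyanuric acid.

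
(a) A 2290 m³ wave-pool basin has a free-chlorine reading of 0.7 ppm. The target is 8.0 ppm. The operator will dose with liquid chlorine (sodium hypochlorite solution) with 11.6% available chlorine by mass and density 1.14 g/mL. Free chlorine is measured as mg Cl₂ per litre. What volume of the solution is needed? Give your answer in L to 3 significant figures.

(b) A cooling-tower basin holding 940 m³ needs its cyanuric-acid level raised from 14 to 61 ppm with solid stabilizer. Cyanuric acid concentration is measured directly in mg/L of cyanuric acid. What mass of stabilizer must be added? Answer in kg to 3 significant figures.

(a) Volume: 2290 m³ = 2,290,000 L.
(a) Chlorine deficit: 8.0 − 0.7 = 7.3 ppm = 7.3 mg/L as Cl₂.
(a) Cl₂ equivalent needed: 7.3 mg/L × 2,290,000 L = 16,720,000 mg = 16,720 g.
(a) Product at 11.6% available chlorine: 16,720 / 0.116 = 144,100 g.
(a) Volume at density 1.14 g/mL: 144,100 g ÷ 1.14 g/mL = 126,400 mL.

(b) Volume: 940 m³ = 940,000 L.
(b) CYA to add: (61 − 14) = 47 mg/L × 940,000 L = 44,180 g cyanuric acid.

(a) 126 L; (b) 44.2 kg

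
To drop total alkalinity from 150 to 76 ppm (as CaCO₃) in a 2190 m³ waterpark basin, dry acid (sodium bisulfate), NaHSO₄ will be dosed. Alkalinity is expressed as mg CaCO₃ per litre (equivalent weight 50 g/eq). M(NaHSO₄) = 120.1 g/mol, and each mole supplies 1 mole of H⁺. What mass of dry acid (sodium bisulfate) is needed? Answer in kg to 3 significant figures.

389 kg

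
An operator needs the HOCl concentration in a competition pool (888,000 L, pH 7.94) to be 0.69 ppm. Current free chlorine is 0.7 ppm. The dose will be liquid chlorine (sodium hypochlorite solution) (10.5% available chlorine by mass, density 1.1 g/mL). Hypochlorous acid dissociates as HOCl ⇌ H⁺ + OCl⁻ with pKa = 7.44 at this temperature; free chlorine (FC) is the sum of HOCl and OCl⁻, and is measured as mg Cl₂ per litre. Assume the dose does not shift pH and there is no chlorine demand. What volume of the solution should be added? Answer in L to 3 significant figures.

16.7 L

[OCl⁻]/[HOCl] = 10^(pH − pKa) = 10^(7.94 − 7.44) = 3.162; fraction as HOCl = 1/(1 + 3.162) = 0.2403.
Free chlorine required for 0.69 ppm HOCl: 0.69 / 0.2403 = 2.872 ppm.
FC to add: 2.872 − 0.7 = 2.172 mg/L as Cl₂.
Cl₂ equivalent: 2.172 mg/L × 888,000 L = 1929 g.
Product at 10.5% available Cl: 1929 / 0.105 = 18,370 g.
Volume: 18,370 g ÷ 1.1 g/mL = 16,700 mL.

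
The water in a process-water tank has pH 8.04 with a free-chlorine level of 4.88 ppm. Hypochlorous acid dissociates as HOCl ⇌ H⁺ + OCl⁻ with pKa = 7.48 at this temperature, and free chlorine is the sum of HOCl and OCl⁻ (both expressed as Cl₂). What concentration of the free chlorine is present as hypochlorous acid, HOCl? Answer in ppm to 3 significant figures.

[OCl⁻]/[HOCl] = 10^(pH − pKa) = 10^(8.04 − 7.48) = 10^0.56 = 3.631.
Fraction as HOCl = 1 / (1 + 3.631) = 0.2159.
HOCl = 0.2159 × 4.88 ppm = 1.054 ppm.

1.05 ppm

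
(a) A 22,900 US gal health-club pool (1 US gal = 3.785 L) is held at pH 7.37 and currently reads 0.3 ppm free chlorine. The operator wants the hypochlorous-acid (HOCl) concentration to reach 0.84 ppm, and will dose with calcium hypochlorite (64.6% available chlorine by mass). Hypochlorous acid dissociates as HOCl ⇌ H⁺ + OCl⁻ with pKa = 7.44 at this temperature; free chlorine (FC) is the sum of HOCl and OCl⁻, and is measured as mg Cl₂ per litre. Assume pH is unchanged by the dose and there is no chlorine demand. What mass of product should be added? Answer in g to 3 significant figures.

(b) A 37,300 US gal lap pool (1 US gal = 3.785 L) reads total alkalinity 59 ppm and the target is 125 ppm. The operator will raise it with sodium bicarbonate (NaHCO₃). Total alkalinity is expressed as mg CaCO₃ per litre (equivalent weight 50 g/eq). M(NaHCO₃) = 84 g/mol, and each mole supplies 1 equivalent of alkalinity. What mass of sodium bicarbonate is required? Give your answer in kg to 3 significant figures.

(a) 168 g; (b) 15.7 kg

(a) Volume: 22,900 US gal × 3.785 L/gal = 86,676 L.
(a) [OCl⁻]/[HOCl] = 10^(pH − pKa) = 10^(7.37 − 7.44) = 0.8511; fraction as HOCl = 1/(1 + 0.8511) = 0.5402.
(a) Free chlorine required for 0.84 ppm HOCl: 0.84 / 0.5402 = 1.555 ppm.
(a) FC to add: 1.555 − 0.3 = 1.255 mg/L as Cl₂.
(a) Cl₂ equivalent: 1.255 mg/L × 86,676 L = 108.8 g.
(a) Product at 64.6% available Cl: 108.8 / 0.646 = 168.4 g.

(b) Volume: 37,300 US gal × 3.785 L/gal = 141,180 L.
(b) Alkalinity to add: (125 − 59) = 66 mg/L as CaCO₃ × 141,180 L = 9318 g as CaCO₃.
(b) Equivalents: 9318 g ÷ 50 g/eq = 186.4 eq.
(b) NaHCO₃ supplies 1 eq per mole → 186.4 mol.
(b) Mass: 186.4 mol × 84 g/mol = 15,650 g.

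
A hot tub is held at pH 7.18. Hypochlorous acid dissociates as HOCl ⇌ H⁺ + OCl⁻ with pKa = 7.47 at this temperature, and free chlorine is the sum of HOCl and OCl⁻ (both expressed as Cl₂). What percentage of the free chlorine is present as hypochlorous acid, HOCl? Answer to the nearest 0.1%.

[OCl⁻]/[HOCl] = 10^(pH − pKa) = 10^(7.18 − 7.47) = 10^-0.29 = 0.5129.
Fraction as HOCl = 1 / (1 + 0.5129) = 0.661.

66.1%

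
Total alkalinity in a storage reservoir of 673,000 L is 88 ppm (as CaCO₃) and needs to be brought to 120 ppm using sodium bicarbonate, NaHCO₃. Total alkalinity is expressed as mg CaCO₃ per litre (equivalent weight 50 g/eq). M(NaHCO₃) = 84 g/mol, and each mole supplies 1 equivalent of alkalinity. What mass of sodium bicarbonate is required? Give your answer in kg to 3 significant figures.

Alkalinity to add: (120 − 88) = 32 mg/L as CaCO₃ × 673,000 L = 21,540 g as CaCO₃.
Equivalents: 21,540 g ÷ 50 g/eq = 430.7 eq.
NaHCO₃ supplies 1 eq per mole → 430.7 mol.
Mass: 430.7 mol × 84 g/mol = 36,180 g.

36.2 kg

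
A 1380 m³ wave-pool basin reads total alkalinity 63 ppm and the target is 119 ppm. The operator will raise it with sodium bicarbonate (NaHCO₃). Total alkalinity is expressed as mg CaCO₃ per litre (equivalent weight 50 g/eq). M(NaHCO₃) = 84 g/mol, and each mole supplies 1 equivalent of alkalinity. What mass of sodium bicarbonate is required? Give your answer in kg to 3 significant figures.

Volume: 1380 m³ = 1,380,000 L.
Alkalinity to add: (119 − 63) = 56 mg/L as CaCO₃ × 1,380,000 L = 77,280 g as CaCO₃.
Equivalents: 77,280 g ÷ 50 g/eq = 1546 eq.
NaHCO₃ supplies 1 eq per mole → 1546 mol.
Mass: 1546 mol × 84 g/mol = 129,800 g.

130 kg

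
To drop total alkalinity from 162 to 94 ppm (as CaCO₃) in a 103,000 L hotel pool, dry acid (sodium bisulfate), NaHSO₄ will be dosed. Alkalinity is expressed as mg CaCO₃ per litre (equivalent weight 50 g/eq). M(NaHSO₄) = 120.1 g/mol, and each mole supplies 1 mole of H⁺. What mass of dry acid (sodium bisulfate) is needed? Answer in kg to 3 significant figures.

Alkalinity to neutralize: (162 − 94) = 68 mg/L as CaCO₃ × 103,000 L = 7004 g as CaCO₃.
Equivalents of H⁺ required: 7004 ÷ 50 g/eq = 140.1 eq = 140.1 mol NaHSO₄.
Mass of NaHSO₄: 140.1 × 120.1 = 16,820 g.

16.8 kg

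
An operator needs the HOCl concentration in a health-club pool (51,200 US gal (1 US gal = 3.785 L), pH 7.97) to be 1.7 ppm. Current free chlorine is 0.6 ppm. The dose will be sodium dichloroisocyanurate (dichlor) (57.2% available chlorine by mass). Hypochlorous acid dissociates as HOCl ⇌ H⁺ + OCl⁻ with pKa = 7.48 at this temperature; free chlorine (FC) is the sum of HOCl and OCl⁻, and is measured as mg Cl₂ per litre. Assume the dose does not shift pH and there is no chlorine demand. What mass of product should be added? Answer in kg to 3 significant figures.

Volume: 51,200 US gal × 3.785 L/gal = 193,792 L.
[OCl⁻]/[HOCl] = 10^(pH − pKa) = 10^(7.97 − 7.48) = 3.09; fraction as HOCl = 1/(1 + 3.09) = 0.2445.
Free chlorine required for 1.7 ppm HOCl: 1.7 / 0.2445 = 6.954 ppm.
FC to add: 6.954 − 0.6 = 6.354 mg/L as Cl₂.
Cl₂ equivalent: 6.354 mg/L × 193,792 L = 1231 g.
Product at 57.2% available Cl: 1231 / 0.572 = 2153 g.

2.15 kg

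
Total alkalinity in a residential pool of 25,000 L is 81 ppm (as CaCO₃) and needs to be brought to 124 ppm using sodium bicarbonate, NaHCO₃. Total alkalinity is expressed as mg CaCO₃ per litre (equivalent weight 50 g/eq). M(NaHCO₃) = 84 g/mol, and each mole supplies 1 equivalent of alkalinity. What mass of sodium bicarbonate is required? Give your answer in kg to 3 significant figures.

1.81 kg

Alkalinity to add: (124 − 81) = 43 mg/L as CaCO₃ × 25,000 L = 1075 g as CaCO₃.
Equivalents: 1075 g ÷ 50 g/eq = 21.5 eq.
NaHCO₃ supplies 1 eq per mole → 21.5 mol.
Mass: 21.5 mol × 84 g/mol = 1806 g.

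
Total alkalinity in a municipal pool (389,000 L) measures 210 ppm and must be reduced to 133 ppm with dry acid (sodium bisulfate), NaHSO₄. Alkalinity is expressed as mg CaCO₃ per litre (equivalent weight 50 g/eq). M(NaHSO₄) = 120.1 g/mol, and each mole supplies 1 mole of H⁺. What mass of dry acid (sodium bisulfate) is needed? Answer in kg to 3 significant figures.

71.9 kg

Alkalinity to neutralize: (210 − 133) = 77 mg/L as CaCO₃ × 389,000 L = 29,950 g as CaCO₃.
Equivalents of H⁺ required: 29,950 ÷ 50 g/eq = 599.1 eq = 599.1 mol NaHSO₄.
Mass of NaHSO₄: 599.1 × 120.1 = 71,950 g.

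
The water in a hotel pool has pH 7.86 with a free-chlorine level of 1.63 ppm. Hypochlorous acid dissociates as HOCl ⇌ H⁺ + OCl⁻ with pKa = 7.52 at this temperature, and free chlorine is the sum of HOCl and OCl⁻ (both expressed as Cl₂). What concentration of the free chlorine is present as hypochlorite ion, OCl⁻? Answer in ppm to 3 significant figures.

[OCl⁻]/[HOCl] = 10^(pH − pKa) = 10^(7.86 − 7.52) = 10^0.34 = 2.188.
Fraction as HOCl = 1 / (1 + 2.188) = 0.3137.
OCl⁻ = (1 − 0.3137) × 1.63 ppm = 1.119 ppm.

1.12 ppm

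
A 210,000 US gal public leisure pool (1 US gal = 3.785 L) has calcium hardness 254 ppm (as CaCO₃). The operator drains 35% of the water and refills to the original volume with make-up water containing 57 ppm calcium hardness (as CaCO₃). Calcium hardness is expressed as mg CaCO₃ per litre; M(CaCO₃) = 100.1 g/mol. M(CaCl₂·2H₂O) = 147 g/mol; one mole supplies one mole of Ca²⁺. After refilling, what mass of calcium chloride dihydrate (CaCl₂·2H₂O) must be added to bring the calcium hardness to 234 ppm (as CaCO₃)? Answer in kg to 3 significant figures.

57.1 kg

Volume: 210,000 US gal × 3.785 L/gal = 794,850 L.
After draining 35% and refilling: 254 × 0.65 + 57 × 0.35 = 185.05 ppm.
Deficit to target: 234 − 185.05 = 48.95 mg/L.
As CaCO₃: 48.95 mg/L × 794,850 L = 38,910 g; ÷ 100.1 = 388.7 mol Ca²⁺.
Mass: 388.7 × 147 = 57,140 g.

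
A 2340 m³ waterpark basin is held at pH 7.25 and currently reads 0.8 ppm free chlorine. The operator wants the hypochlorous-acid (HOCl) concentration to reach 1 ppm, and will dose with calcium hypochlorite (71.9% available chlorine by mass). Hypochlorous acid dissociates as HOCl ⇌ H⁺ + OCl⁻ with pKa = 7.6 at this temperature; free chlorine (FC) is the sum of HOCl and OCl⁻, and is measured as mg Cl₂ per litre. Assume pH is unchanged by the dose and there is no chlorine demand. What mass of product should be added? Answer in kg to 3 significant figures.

2.10 kg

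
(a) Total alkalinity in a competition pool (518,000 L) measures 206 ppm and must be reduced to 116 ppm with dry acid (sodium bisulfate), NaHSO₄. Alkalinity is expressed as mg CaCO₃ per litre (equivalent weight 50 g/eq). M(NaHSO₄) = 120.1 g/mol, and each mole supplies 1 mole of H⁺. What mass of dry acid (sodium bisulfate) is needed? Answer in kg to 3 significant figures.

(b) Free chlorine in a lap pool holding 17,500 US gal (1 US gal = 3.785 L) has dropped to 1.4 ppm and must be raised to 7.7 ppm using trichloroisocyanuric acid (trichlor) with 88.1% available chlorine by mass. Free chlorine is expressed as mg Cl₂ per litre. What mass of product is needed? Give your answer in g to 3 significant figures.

(a) 112 kg; (b) 474 g

(a) Alkalinity to neutralize: (206 − 116) = 90 mg/L as CaCO₃ × 518,000 L = 46,620 g as CaCO₃.
(a) Equivalents of H⁺ required: 46,620 ÷ 50 g/eq = 932.4 eq = 932.4 mol NaHSO₄.
(a) Mass of NaHSO₄: 932.4 × 120.1 = 112,000 g.

(b) Volume: 17,500 US gal × 3.785 L/gal = 66,238 L.
(b) Chlorine deficit: 7.7 − 1.4 = 6.3 ppm = 6.3 mg/L as Cl₂.
(b) Cl₂ equivalent needed: 6.3 mg/L × 66,238 L = 417,300 mg = 417.3 g.
(b) Product at 88.1% available chlorine: 417.3 / 0.881 = 473.7 g.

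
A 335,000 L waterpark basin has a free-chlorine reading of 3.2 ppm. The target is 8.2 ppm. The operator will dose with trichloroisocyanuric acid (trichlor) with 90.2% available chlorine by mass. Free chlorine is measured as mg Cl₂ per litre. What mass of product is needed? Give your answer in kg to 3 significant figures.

Chlorine deficit: 8.2 − 3.2 = 5 ppm = 5 mg/L as Cl₂.
Cl₂ equivalent needed: 5 mg/L × 335,000 L = 1,675,000 mg = 1675 g.
Product at 90.2% available chlorine: 1675 / 0.902 = 1857 g.

1.86 kg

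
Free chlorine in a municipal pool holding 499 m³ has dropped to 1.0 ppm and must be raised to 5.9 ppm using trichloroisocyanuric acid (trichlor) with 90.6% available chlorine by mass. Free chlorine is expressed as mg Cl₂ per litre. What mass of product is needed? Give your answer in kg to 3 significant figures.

Volume: 499 m³ = 499,000 L.
Chlorine deficit: 5.9 − 1.0 = 4.9 ppm = 4.9 mg/L as Cl₂.
Cl₂ equivalent needed: 4.9 mg/L × 499,000 L = 2,445,000 mg = 2445 g.
Product at 90.6% available chlorine: 2445 / 0.906 = 2699 g.

2.70 kg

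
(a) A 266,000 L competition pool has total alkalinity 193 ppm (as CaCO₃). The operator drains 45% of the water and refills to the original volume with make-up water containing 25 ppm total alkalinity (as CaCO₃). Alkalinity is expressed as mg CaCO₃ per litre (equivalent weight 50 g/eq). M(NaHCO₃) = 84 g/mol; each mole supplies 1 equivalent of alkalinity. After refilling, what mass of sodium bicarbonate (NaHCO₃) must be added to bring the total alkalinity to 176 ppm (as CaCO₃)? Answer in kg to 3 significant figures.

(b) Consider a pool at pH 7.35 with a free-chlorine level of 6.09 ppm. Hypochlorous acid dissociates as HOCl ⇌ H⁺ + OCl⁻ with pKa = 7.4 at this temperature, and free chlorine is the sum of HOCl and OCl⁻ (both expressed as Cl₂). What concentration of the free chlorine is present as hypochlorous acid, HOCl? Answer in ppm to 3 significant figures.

(a) After draining 45% and refilling: 193 × 0.55 + 25 × 0.45 = 117.4 ppm.
(a) Deficit to target: 176 − 117.4 = 58.6 mg/L.
(a) As CaCO₃: 58.6 mg/L × 266,000 L = 15,590 g; ÷ 50 g/eq ÷ 1 = 311.8 mol NaHCO₃.
(a) Mass: 311.8 × 84 = 26,190 g.

(b) [OCl⁻]/[HOCl] = 10^(pH − pKa) = 10^(7.35 − 7.4) = 10^-0.05 = 0.8913.
(b) Fraction as HOCl = 1 / (1 + 0.8913) = 0.5288.
(b) HOCl = 0.5288 × 6.09 ppm = 3.22 ppm.

(a) 26.2 kg; (b) 3.22 ppm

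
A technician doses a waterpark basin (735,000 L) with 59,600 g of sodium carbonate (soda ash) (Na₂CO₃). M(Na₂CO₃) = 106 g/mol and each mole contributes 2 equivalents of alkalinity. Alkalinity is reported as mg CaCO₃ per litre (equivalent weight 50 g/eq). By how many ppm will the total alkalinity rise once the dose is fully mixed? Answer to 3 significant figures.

76.5 ppm

Moles of Na₂CO₃: 59,600 g ÷ 106 g/mol = 562.3 mol → 1125 eq of alkalinity.
As CaCO₃: 1125 eq × 50 g/eq = 56,230 g.
Rise: 56,230 g / 735,000 L × 1000 = 76.5 mg/L.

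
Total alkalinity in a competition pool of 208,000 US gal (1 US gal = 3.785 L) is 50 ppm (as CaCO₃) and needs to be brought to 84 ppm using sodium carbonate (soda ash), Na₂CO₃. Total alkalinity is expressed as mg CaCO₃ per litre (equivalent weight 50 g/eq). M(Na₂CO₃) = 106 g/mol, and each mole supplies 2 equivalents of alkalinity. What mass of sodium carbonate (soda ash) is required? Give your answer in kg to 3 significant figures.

Volume: 208,000 US gal × 3.785 L/gal = 787,280 L.
Alkalinity to add: (84 − 50) = 34 mg/L as CaCO₃ × 787,280 L = 26,770 g as CaCO₃.
Equivalents: 26,770 g ÷ 50 g/eq = 535.4 eq.
Each mole of Na₂CO₃ supplies 2 eq, so 535.4 / 2 = 267.7 mol.
Mass: 267.7 mol × 106 g/mol = 28,370 g.

28.4 kg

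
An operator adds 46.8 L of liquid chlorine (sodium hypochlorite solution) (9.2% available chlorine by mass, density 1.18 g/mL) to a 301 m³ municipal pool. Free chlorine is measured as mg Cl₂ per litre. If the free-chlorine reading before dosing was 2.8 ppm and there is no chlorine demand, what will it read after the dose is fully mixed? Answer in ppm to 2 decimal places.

19.68 ppm

Volume: 301 m³ = 301,000 L.
Mass of solution: 46.8 L × 1000 mL/L × 1.18 g/mL = 55,220 g.
Available chlorine delivered: 55,220 g × 0.092 = 5081 g as Cl₂.
Concentration rise: 5081 g / 301,000 L = 16.88 mg/L = 16.88 ppm.
Final FC: 2.8 + 16.88 = 19.68 ppm.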